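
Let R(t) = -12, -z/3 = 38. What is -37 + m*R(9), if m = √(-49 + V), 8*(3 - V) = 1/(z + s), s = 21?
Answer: -37 - I*√6365478/31 ≈ -37.0 - 81.387*I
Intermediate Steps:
z = -114 (z = -3*38 = -114)
V = 2233/744 (V = 3 - 1/(8*(-114 + 21)) = 3 - ⅛/(-93) = 3 - ⅛*(-1/93) = 3 + 1/744 = 2233/744 ≈ 3.0013)
m = I*√6365478/372 (m = √(-49 + 2233/744) = √(-34223/744) = I*√6365478/372 ≈ 6.7822*I)
-37 + m*R(9) = -37 + (I*√6365478/372)*(-12) = -37 - I*√6365478/31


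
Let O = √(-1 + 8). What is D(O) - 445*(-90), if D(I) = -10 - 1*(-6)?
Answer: 40046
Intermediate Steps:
O = √7 ≈ 2.6458
D(I) = -4 (D(I) = -10 + 6 = -4)
D(O) - 445*(-90) = -4 - 445*(-90) = -4 + 40050 = 40046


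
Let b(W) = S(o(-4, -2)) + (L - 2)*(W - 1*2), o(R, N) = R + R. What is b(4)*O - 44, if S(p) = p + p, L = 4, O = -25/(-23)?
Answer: -1312/23 ≈ -57.043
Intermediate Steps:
O = 25/23 (O = -25*(-1/23) = 25/23 ≈ 1.0870)
o(R, N) = 2*R
S(p) = 2*p
b(W) = -20 + 2*W (b(W) = 2*(2*(-4)) + (4 - 2)*(W - 1*2) = 2*(-8) + 2*(W - 2) = -16 + 2*(-2 + W) = -16 + (-4 + 2*W) = -20 + 2*W)
b(4)*O - 44 = (-20 + 2*4)*(25/23) - 44 = (-20 + 8)*(25/23) - 44 = -12*25/23 - 44 = -300/23 - 44 = -1312/23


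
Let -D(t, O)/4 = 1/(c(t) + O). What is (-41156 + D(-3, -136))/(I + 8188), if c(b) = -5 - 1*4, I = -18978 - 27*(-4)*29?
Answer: 2983808/555205 ≈ 5.3742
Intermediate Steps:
I = -15846 (I = -18978 + 108*29 = -18978 + 3132 = -15846)
c(b) = -9 (c(b) = -5 - 4 = -9)
D(t, O) = -4/(-9 + O)
(-41156 + D(-3, -136))/(I + 8188) = (-41156 - 4/(-9 - 136))/(-15846 + 8188) = (-41156 - 4/(-145))/(-7658) = (-41156 - 4*(-1/145))*(-1/7658) = (-41156 + 4/145)*(-1/7658) = -5967616/145*(-1/7658) = 2983808/555205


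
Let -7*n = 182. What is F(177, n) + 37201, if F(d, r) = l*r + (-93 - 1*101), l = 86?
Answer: 34771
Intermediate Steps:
n = -26 (n = -⅐*182 = -26)
F(d, r) = -194 + 86*r (F(d, r) = 86*r + (-93 - 1*101) = 86*r + (-93 - 101) = 86*r - 194 = -194 + 86*r)
F(177, n) + 37201 = (-194 + 86*(-26)) + 37201 = (-194 - 2236) + 37201 = -2430 + 37201 = 34771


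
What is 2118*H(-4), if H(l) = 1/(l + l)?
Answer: -1059/4 ≈ -264.75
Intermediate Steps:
H(l) = 1/(2*l)
2118*H(-4) = 2118*((1/2)/(-4)) = 2118*((1/2)*(-1/4)) = 2118*(-1/8) = -1059/4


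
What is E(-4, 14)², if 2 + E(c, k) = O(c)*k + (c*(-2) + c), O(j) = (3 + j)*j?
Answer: 3364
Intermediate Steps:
O(j) = j*(3 + j)
E(c, k) = -2 - c + c*k*(3 + c) (E(c, k) = -2 + ((c*(3 + c))*k + (c*(-2) + c)) = -2 + (c*k*(3 + c) + (-2*c + c)) = -2 + (c*k*(3 + c) - c) = -2 + (-c + c*k*(3 + c)) = -2 - c + c*k*(3 + c))
E(-4, 14)² = (-2 - 1*(-4) - 4*14*(3 - 4))² = (-2 + 4 - 4*14*(-1))² = (-2 + 4 + 56)² = 58² = 3364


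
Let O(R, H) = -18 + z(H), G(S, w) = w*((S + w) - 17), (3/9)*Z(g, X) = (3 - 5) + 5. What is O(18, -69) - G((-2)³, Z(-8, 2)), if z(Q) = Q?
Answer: 57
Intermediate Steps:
Z(g, X) = 9 (Z(g, X) = 3*((3 - 5) + 5) = 3*(-2 + 5) = 3*3 = 9)
G(S, w) = w*(-17 + S + w)
O(R, H) = -18 + H
O(18, -69) - G((-2)³, Z(-8, 2)) = (-18 - 69) - 9*(-17 + (-2)³ + 9) = -87 - 9*(-17 - 8 + 9) = -87 - 9*(-16) = -87 - 1*(-144) = -87 + 144 = 57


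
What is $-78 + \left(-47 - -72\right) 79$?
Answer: $1897$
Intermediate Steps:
$-78 + \left(-47 - -72\right) 79 = -78 + \left(-47 + 72\right) 79 = -78 + 25 \cdot 79 = -78 + 1975 = 1897$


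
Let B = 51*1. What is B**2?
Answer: 2601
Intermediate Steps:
B = 51
B**2 = 51**2 = 2601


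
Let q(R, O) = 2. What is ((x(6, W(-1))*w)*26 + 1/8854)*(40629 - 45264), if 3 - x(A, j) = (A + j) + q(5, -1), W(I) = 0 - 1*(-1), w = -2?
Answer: -12803951115/8854 ≈ -1.4461e+6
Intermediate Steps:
W(I) = 1 (W(I) = 0 + 1 = 1)
x(A, j) = 1 - A - j (x(A, j) = 3 - ((A + j) + 2) = 3 - (2 + A + j) = 3 + (-2 - A - j) = 1 - A - j)
((x(6, W(-1))*w)*26 + 1/8854)*(40629 - 45264) = (((1 - 1*6 - 1*1)*(-2))*26 + 1/8854)*(40629 - 45264) = (((1 - 6 - 1)*(-2))*26 + 1/8854)*(-4635) = (-6*(-2)*26 + 1/8854)*(-4635) = (12*26 + 1/8854)*(-4635) = (312 + 1/8854)*(-4635) = (2762449/8854)*(-4635) = -12803951115/8854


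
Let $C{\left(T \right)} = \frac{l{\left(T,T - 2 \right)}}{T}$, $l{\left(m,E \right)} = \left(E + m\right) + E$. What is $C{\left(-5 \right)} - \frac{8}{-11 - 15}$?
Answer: $\frac{267}{65} \approx 4.1077$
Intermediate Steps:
$l{\left(m,E \right)} = m + 2 E$
$C{\left(T \right)} = \frac{-4 + 3 T}{T}$ ($C{\left(T \right)} = \frac{T + 2 \left(T - 2\right)}{T} = \frac{T + 2 \left(-2 + T\right)}{T} = \frac{T + \left(-4 + 2 T\right)}{T} = \frac{-4 + 3 T}{T}$)
$C{\left(-5 \right)} - \frac{8}{-11 - 15} = \left(3 - \frac{4}{-5}\right) - \frac{8}{-11 - 15} = \left(3 - - \frac{4}{5}\right) - \frac{8}{-26} = \left(3 + \frac{4}{5}\right) - - \frac{4}{13} = \frac{19}{5} + \frac{4}{13} = \frac{267}{65}$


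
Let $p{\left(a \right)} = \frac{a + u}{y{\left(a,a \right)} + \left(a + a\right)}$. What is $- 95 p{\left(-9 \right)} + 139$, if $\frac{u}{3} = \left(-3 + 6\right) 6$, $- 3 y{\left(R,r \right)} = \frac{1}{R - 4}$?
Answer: $\frac{264164}{701} \approx 376.84$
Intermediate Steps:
$y{\left(R,r \right)} = - \frac{1}{3 \left(-4 + R\right)}$ ($y{\left(R,r \right)} = - \frac{1}{3 \left(R - 4\right)} = - \frac{1}{3 \left(-4 + R\right)}$)
$u = 54$ ($u = 3 \left(-3 + 6\right) 6 = 3 \cdot 3 \cdot 6 = 3 \cdot 18 = 54$)
$p{\left(a \right)} = \frac{54 + a}{- \frac{1}{-12 + 3 a} + 2 a}$ ($p{\left(a \right)} = \frac{a + 54}{- \frac{1}{-12 + 3 a} + \left(a + a\right)} = \frac{54 + a}{- \frac{1}{-12 + 3 a} + 2 a}$)
$- 95 p{\left(-9 \right)} + 139 = - 95 \frac{3 \left(-4 - 9\right) \left(54 - 9\right)}{-1 + 6 \left(-9\right) \left(-4 - 9\right)} + 139 = - 95 \cdot 3 \frac{1}{-1 + 6 \left(-9\right) \left(-13\right)} \left(-13\right) 45 + 139 = - 95 \cdot 3 \frac{1}{-1 + 702} \left(-13\right) 45 + 139 = - 95 \cdot 3 \cdot \frac{1}{701} \left(-13\right) 45 + 139 = \left(-95\right) \left(- \frac{1755}{701}\right) + 139 = \frac{166725}{701} + 139 = \frac{264164}{701}$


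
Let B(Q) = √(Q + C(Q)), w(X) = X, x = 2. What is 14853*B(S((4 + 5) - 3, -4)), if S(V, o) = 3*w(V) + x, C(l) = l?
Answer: 29706*√10 ≈ 93939.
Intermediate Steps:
S(V, o) = 2 + 3*V (S(V, o) = 3*V + 2 = 2 + 3*V)
B(Q) = √2*√Q (B(Q) = √(Q + Q) = √(2*Q) = √2*√Q)
14853*B(S((4 + 5) - 3, -4)) = 14853*(√2*√(2 + 3*((4 + 5) - 3))) = 14853*(√2*√(2 + 3*(9 - 3))) = 14853*(√2*√(2 + 3*6)) = 14853*(√2*√(2 + 18)) = 14853*(√2*√20) = 14853*(√2*(2*√5)) = 14853*(2*√10) = 29706*√10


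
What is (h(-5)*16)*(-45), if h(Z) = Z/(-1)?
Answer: -3600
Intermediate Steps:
h(Z) = -Z (h(Z) = Z*(-1) = -Z)
(h(-5)*16)*(-45) = (-1*(-5)*16)*(-45) = (5*16)*(-45) = 80*(-45) = -3600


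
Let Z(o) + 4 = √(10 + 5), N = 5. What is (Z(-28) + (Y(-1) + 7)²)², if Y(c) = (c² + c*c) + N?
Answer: (192 + √15)² ≈ 38366.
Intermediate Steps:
Z(o) = -4 + √15 (Z(o) = -4 + √(10 + 5) = -4 + √15)
Y(c) = 5 + 2*c² (Y(c) = (c² + c*c) + 5 = (c² + c²) + 5 = 2*c² + 5 = 5 + 2*c²)
(Z(-28) + (Y(-1) + 7)²)² = ((-4 + √15) + ((5 + 2*(-1)²) + 7)²)² = ((-4 + √15) + ((5 + 2*1) + 7)²)² = ((-4 + √15) + ((5 + 2) + 7)²)² = ((-4 + √15) + (7 + 7)²)² = ((-4 + √15) + 14²)² = ((-4 + √15) + 196)² = (192 + √15)²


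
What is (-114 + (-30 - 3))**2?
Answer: 21609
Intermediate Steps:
(-114 + (-30 - 3))**2 = (-114 - 33)**2 = (-147)**2 = 21609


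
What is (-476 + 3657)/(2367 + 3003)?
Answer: 3181/5370 ≈ 0.59237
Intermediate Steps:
(-476 + 3657)/(2367 + 3003) = 3181/5370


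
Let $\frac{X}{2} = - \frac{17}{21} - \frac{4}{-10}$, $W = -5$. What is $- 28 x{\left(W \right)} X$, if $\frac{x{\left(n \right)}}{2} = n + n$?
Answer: $- \frac{1376}{3} \approx -458.67$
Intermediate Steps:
$x{\left(n \right)} = 4 n$ ($x{\left(n \right)} = 2 \left(n + n\right) = 2 \cdot 2 n = 4 n$)
$X = - \frac{86}{105}$ ($X = 2 \left(- \frac{17}{21} - \frac{4}{-10}\right) = 2 \left(\left(-17\right) \frac{1}{21} - - \frac{2}{5}\right) = 2 \left(- \frac{17}{21} + \frac{2}{5}\right) = 2 \left(- \frac{43}{105}\right) = - \frac{86}{105} \approx -0.81905$)
$- 28 x{\left(W \right)} X = - 28 \cdot 4 \left(-5\right) \left(- \frac{86}{105}\right) = \left(-28\right) \left(-20\right) \left(- \frac{86}{105}\right) = 560 \left(- \frac{86}{105}\right) = - \frac{1376}{3}$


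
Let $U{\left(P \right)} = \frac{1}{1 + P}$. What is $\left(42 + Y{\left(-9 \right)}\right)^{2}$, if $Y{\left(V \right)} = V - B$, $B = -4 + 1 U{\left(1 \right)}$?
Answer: $\frac{5329}{4} \approx 1332.3$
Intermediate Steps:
$B = - \frac{7}{2}$ ($B = -4 + 1 \frac{1}{1 + 1} = -4 + 1 \cdot \frac{1}{2} = -4 + \frac{1}{2} = - \frac{7}{2} \approx -3.5$)
$Y{\left(V \right)} = \frac{7}{2} + V$ ($Y{\left(V \right)} = V - - \frac{7}{2} = V + \frac{7}{2} = \frac{7}{2} + V$)
$\left(42 + Y{\left(-9 \right)}\right)^{2} = \left(42 + \left(\frac{7}{2} - 9\right)\right)^{2} = \left(42 - \frac{11}{2}\right)^{2} = \left(\frac{73}{2}\right)^{2} = \frac{5329}{4}$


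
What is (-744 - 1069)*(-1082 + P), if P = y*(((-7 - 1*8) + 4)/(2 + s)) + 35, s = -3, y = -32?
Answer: 2536387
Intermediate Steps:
P = -317 (P = -32*((-7 - 1*8) + 4)/(2 - 3) + 35 = -32*((-7 - 8) + 4)/(-1) + 35 = -32*(-15 + 4)*(-1) + 35 = -(-352)*(-1) + 35 = -32*11 + 35 = -352 + 35 = -317)
(-744 - 1069)*(-1082 + P) = (-744 - 1069)*(-1082 - 317) = -1813*(-1399) = 2536387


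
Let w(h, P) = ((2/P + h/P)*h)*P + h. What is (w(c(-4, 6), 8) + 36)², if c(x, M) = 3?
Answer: 2916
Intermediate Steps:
w(h, P) = h + P*h*(2/P + h/P) (w(h, P) = (h*(2/P + h/P))*P + h = P*h*(2/P + h/P) + h = h + P*h*(2/P + h/P))
(w(c(-4, 6), 8) + 36)² = (3*(3 + 3) + 36)² = (3*6 + 36)² = (18 + 36)² = 54² = 2916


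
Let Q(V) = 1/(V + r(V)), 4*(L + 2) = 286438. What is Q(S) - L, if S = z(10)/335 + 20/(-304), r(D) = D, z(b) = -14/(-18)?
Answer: -2083004885/29086 ≈ -71615.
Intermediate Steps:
z(b) = 7/9 (z(b) = -14*(-1/18) = 7/9)
L = 143215/2 (L = -2 + (¼)*286438 = -2 + 143219/2 = 143215/2 ≈ 71608.)
S = -14543/229140 (S = (7/9)/335 + 20/(-304) = (7/9)*(1/335) + 20*(-1/304) = 7/3015 - 5/76 = -14543/229140 ≈ -0.063468)
Q(V) = 1/(2*V) (Q(V) = 1/(V + V) = 1/(2*V))
Q(S) - L = 1/(2*(-14543/229140)) - 1*143215/2 = (½)*(-229140/14543) - 143215/2 = -114570/14543 - 143215/2 = -2083004885/29086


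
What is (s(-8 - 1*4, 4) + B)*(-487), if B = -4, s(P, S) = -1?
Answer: 2435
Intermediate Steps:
(s(-8 - 1*4, 4) + B)*(-487) = (-1 - 4)*(-487) = -5*(-487) = 2435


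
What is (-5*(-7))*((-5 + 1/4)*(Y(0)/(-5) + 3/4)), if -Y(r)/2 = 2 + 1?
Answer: -5187/16 ≈ -324.19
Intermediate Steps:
Y(r) = -6 (Y(r) = -2*(2 + 1) = -2*3 = -6)
(-5*(-7))*((-5 + 1/4)*(Y(0)/(-5) + 3/4)) = (-5*(-7))*((-5 + 1/4)*(-6/(-5) + 3/4)) = 35*((-5 + 1/4)*(-6*(-1/5) + 3*(1/4))) = 35*(-19*(6/5 + 3/4)/4) = 35*(-19/4*39/20) = 35*(-741/80) = -5187/16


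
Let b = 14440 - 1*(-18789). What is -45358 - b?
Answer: -78587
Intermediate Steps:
b = 33229 (b = 14440 + 18789 = 33229)
-45358 - b = -45358 - 1*33229 = -45358 - 33229 = -78587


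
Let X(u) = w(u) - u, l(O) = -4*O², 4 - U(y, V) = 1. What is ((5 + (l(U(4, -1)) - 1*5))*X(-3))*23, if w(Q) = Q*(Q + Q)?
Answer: -17388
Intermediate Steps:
U(y, V) = 3 (U(y, V) = 4 - 1*1 = 4 - 1 = 3)
w(Q) = 2*Q² (w(Q) = Q*(2*Q) = 2*Q²)
X(u) = -u + 2*u² (X(u) = 2*u² - u = -u + 2*u²)
((5 + (l(U(4, -1)) - 1*5))*X(-3))*23 = ((5 + (-4*3² - 1*5))*(-3*(-1 + 2*(-3))))*23 = ((5 + (-4*9 - 5))*(-3*(-1 - 6)))*23 = ((5 + (-36 - 5))*(-3*(-7)))*23 = ((5 - 41)*21)*23 = -36*21*23 = -756*23 = -17388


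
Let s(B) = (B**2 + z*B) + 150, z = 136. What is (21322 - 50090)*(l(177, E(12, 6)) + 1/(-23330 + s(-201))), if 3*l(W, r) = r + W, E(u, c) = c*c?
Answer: -20660141952/10115 ≈ -2.0425e+6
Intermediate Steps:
E(u, c) = c**2
l(W, r) = W/3 + r/3 (l(W, r) = (r + W)/3 = (W + r)/3 = W/3 + r/3)
s(B) = 150 + B**2 + 136*B (s(B) = (B**2 + 136*B) + 150 = 150 + B**2 + 136*B)
(21322 - 50090)*(l(177, E(12, 6)) + 1/(-23330 + s(-201))) = (21322 - 50090)*(((1/3)*177 + (1/3)*6**2) + 1/(-23330 + (150 + (-201)**2 + 136*(-201)))) = -28768*((59 + (1/3)*36) + 1/(-23330 + (150 + 40401 - 27336))) = -28768*((59 + 12) + 1/(-23330 + 13215)) = -28768*(71 + 1/(-10115)) = -28768*(71 - 1/10115) = -28768*718164/10115 = -20660141952/10115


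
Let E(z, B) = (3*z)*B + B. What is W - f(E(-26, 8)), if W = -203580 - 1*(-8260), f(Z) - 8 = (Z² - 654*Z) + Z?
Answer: -977032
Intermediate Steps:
E(z, B) = B + 3*B*z (E(z, B) = 3*B*z + B = B + 3*B*z)
f(Z) = 8 + Z² - 653*Z (f(Z) = 8 + ((Z² - 654*Z) + Z) = 8 + (Z² - 653*Z) = 8 + Z² - 653*Z)
W = -195320 (W = -203580 + 8260 = -195320)
W - f(E(-26, 8)) = -195320 - (8 + (8*(1 + 3*(-26)))² - 5224*(1 + 3*(-26))) = -195320 - (8 + (8*(1 - 78))² - 5224*(1 - 78)) = -195320 - (8 + (8*(-77))² - 5224*(-77)) = -195320 - (8 + (-616)² - 653*(-616)) = -195320 - (8 + 379456 + 402248) = -195320 - 1*781712 = -195320 - 781712 = -977032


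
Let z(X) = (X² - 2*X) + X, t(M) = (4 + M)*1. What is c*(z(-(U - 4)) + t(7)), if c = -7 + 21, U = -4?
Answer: 938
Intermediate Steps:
t(M) = 4 + M
z(X) = X² - X
c = 14
c*(z(-(U - 4)) + t(7)) = 14*((-(-4 - 4))*(-1 - (-4 - 4)) + (4 + 7)) = 14*((-1*(-8))*(-1 - 1*(-8)) + 11) = 14*(8*(-1 + 8) + 11) = 14*(8*7 + 11) = 14*(56 + 11) = 14*67 = 938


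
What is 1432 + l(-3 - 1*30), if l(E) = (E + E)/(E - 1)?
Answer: 24377/17 ≈ 1433.9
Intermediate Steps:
l(E) = 2*E/(-1 + E) (l(E) = (2*E)/(-1 + E) = 2*E/(-1 + E))
1432 + l(-3 - 1*30) = 1432 + 2*(-3 - 1*30)/(-1 + (-3 - 1*30)) = 1432 + 2*(-3 - 30)/(-1 + (-3 - 30)) = 1432 + 2*(-33)/(-1 - 33) = 1432 + 2*(-33)/(-34) = 1432 + 2*(-33)*(-1/34) = 1432 + 33/17 = 24377/17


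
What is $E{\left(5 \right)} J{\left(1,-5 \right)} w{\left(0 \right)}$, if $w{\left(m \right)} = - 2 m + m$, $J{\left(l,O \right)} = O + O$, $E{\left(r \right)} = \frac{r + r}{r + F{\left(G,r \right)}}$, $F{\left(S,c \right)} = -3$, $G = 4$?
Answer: $0$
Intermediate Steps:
$E{\left(r \right)} = \frac{2 r}{-3 + r}$ ($E{\left(r \right)} = \frac{r + r}{r - 3} = \frac{2 r}{-3 + r}$)
$J{\left(l,O \right)} = 2 O$
$w{\left(m \right)} = - m$
$E{\left(5 \right)} J{\left(1,-5 \right)} w{\left(0 \right)} = 2 \cdot 5 \frac{1}{-3 + 5} \cdot 2 \left(-5\right) \left(\left(-1\right) 0\right) = 2 \cdot 5 \cdot \frac{1}{2} \left(-10\right) 0 = 5 \left(-10\right) 0 = \left(-50\right) 0 = 0$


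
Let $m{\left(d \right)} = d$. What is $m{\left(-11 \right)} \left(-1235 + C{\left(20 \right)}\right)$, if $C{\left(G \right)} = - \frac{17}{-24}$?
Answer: $\frac{325853}{24} \approx 13577.0$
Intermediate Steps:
$C{\left(G \right)} = \frac{17}{24}$ ($C{\left(G \right)} = \left(-17\right) \left(- \frac{1}{24}\right) = \frac{17}{24}$)
$m{\left(-11 \right)} \left(-1235 + C{\left(20 \right)}\right) = - 11 \left(-1235 + \frac{17}{24}\right) = \left(-11\right) \left(- \frac{29623}{24}\right) = \frac{325853}{24}$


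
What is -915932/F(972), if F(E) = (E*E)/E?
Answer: -228983/243 ≈ -942.32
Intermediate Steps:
F(E) = E (F(E) = E²/E = E)
-915932/F(972) = -915932/972 = -915932*1/972 = -228983/243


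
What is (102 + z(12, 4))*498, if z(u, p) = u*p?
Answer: 74700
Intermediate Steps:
z(u, p) = p*u
(102 + z(12, 4))*498 = (102 + 4*12)*498 = (102 + 48)*498 = 150*498 = 74700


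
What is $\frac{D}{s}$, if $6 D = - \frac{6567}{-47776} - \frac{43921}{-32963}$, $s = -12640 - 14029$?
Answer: $- \frac{2314837717}{251996493844032} \approx -9.186 \cdot 10^{-6}$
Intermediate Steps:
$s = -26669$
$D = \frac{2314837717}{9449041728}$ ($D = \frac{- \frac{6567}{-47776} - \frac{43921}{-32963}}{6} = \frac{\left(-6567\right) \left(- \frac{1}{47776}\right) - - \frac{43921}{32963}}{6} = \frac{\frac{6567}{47776} + \frac{43921}{32963}}{6} = \frac{1}{6} \cdot \frac{2314837717}{1574840288} = \frac{2314837717}{9449041728} \approx 0.24498$)
$\frac{D}{s} = \frac{2314837717}{9449041728 \left(-26669\right)} = \frac{2314837717}{9449041728} \left(- \frac{1}{26669}\right) = - \frac{2314837717}{251996493844032}$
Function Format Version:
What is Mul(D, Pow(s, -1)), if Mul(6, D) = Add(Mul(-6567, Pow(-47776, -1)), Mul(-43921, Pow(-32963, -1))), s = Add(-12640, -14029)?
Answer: Rational(-2314837717, 251996493844032) ≈ -9.1860e-6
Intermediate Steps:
s = -26669
D = Rational(2314837717, 9449041728) (D = Mul(Rational(1, 6), Add(Mul(-6567, Pow(-47776, -1)), Mul(-43921, Pow(-32963, -1)))) = Mul(Rational(1, 6), Add(Mul(-6567, Rational(-1, 47776)), Mul(-43921, Rational(-1, 32963)))) = Mul(Rational(1, 6), Add(Rational(6567, 47776), Rational(43921, 32963))) = Mul(Rational(1, 6), Rational(2314837717, 1574840288)) = Rational(2314837717, 9449041728) ≈ 0.24498)
Mul(D, Pow(s, -1)) = Mul(Rational(2314837717, 9449041728), Pow(-26669, -1)) = Mul(Rational(2314837717, 9449041728), Rational(-1, 26669)) = Rational(-2314837717, 251996493844032)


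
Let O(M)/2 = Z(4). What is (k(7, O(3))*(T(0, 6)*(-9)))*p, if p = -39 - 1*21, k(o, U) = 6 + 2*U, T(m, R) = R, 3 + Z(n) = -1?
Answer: -32400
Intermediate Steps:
Z(n) = -4 (Z(n) = -3 - 1 = -4)
O(M) = -8 (O(M) = 2*(-4) = -8)
p = -60 (p = -39 - 21 = -60)
(k(7, O(3))*(T(0, 6)*(-9)))*p = ((6 + 2*(-8))*(6*(-9)))*(-60) = ((6 - 16)*(-54))*(-60) = -10*(-54)*(-60) = 540*(-60) = -32400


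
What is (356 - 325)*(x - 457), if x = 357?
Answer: -3100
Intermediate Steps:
(356 - 325)*(x - 457) = (356 - 325)*(357 - 457) = 31*(-100) = -3100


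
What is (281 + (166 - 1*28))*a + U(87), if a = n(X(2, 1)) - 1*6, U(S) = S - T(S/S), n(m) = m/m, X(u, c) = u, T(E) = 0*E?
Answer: -2008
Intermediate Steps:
T(E) = 0
n(m) = 1
U(S) = S (U(S) = S - 1*0 = S + 0 = S)
a = -5 (a = 1 - 1*6 = 1 - 6 = -5)
(281 + (166 - 1*28))*a + U(87) = (281 + (166 - 1*28))*(-5) + 87 = (281 + (166 - 28))*(-5) + 87 = (281 + 138)*(-5) + 87 = 419*(-5) + 87 = -2095 + 87 = -2008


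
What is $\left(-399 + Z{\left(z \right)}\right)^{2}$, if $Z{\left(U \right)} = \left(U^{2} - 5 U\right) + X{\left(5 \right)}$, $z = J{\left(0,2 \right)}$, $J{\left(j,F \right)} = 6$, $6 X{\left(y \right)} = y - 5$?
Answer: $154449$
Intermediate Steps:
$X{\left(y \right)} = - \frac{5}{6} + \frac{y}{6}$ ($X{\left(y \right)} = \frac{y - 5}{6} = \frac{-5 + y}{6} = - \frac{5}{6} + \frac{y}{6}$)
$z = 6$
$Z{\left(U \right)} = U^{2} - 5 U$ ($Z{\left(U \right)} = \left(U^{2} - 5 U\right) + \left(- \frac{5}{6} + \frac{1}{6} \cdot 5\right) = \left(U^{2} - 5 U\right) + \left(- \frac{5}{6} + \frac{5}{6}\right) = \left(U^{2} - 5 U\right) + 0 = U^{2} - 5 U$)
$\left(-399 + Z{\left(z \right)}\right)^{2} = \left(-399 + 6 \left(-5 + 6\right)\right)^{2} = \left(-399 + 6 \cdot 1\right)^{2} = \left(-399 + 6\right)^{2} = \left(-393\right)^{2} = 154449$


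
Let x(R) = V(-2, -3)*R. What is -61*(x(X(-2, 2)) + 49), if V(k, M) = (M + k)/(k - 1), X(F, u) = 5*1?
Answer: -10492/3 ≈ -3497.3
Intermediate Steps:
X(F, u) = 5
V(k, M) = (M + k)/(-1 + k)
x(R) = 5*R/3 (x(R) = ((-3 - 2)/(-1 - 2))*R = (-5/(-3))*R = (-⅓*(-5))*R = 5*R/3)
-61*(x(X(-2, 2)) + 49) = -61*((5/3)*5 + 49) = -61*(25/3 + 49) = -61*172/3 = -10492/3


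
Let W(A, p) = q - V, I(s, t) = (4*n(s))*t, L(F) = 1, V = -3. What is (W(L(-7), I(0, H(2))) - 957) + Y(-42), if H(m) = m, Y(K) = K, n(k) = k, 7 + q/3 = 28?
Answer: -933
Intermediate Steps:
q = 63 (q = -21 + 3*28 = -21 + 84 = 63)
I(s, t) = 4*s*t (I(s, t) = (4*s)*t = 4*s*t)
W(A, p) = 66 (W(A, p) = 63 - 1*(-3) = 63 + 3 = 66)
(W(L(-7), I(0, H(2))) - 957) + Y(-42) = (66 - 957) - 42 = -891 - 42 = -933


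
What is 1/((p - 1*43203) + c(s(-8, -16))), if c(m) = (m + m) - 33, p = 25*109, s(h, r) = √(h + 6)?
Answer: -40511/1641141129 - 2*I*√2/1641141129 ≈ -2.4685e-5 - 1.7235e-9*I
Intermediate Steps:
s(h, r) = √(6 + h)
p = 2725
c(m) = -33 + 2*m (c(m) = 2*m - 33 = -33 + 2*m)
1/((p - 1*43203) + c(s(-8, -16))) = 1/((2725 - 1*43203) + (-33 + 2*√(6 - 8))) = 1/((2725 - 43203) + (-33 + 2*√(-2))) = 1/(-40478 + (-33 + 2*(I*√2))) = 1/(-40478 + (-33 + 2*I*√2)) = 1/(-40511 + 2*I*√2)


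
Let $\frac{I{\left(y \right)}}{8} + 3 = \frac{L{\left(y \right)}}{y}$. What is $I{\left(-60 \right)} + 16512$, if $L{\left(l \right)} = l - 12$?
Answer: $\frac{82488}{5} \approx 16498.0$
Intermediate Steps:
$L{\left(l \right)} = -12 + l$
$I{\left(y \right)} = -24 + \frac{8 \left(-12 + y\right)}{y}$ ($I{\left(y \right)} = -24 + 8 \frac{-12 + y}{y} = -24 + \frac{8 \left(-12 + y\right)}{y}$)
$I{\left(-60 \right)} + 16512 = \left(-16 - \frac{96}{-60}\right) + 16512 = \left(-16 - - \frac{8}{5}\right) + 16512 = \left(-16 + \frac{8}{5}\right) + 16512 = - \frac{72}{5} + 16512 = \frac{82488}{5}$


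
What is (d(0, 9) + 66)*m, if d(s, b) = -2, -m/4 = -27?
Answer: 6912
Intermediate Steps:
m = 108 (m = -4*(-27) = 108)
(d(0, 9) + 66)*m = (-2 + 66)*108 = 64*108 = 6912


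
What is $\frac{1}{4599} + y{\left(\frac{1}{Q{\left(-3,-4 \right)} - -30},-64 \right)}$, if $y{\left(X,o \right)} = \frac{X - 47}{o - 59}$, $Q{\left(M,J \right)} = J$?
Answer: $\frac{1872859}{4902534} \approx 0.38202$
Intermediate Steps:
$y{\left(X,o \right)} = \frac{-47 + X}{-59 + o}$
$\frac{1}{4599} + y{\left(\frac{1}{Q{\left(-3,-4 \right)} - -30},-64 \right)} = \frac{1}{4599} + \frac{-47 + \frac{1}{-4 - -30}}{-59 - 64} = \frac{1}{4599} + \frac{-47 + \frac{1}{-4 + 30}}{-123} = \frac{1}{4599} - \frac{-47 + \frac{1}{26}}{123} = \frac{1}{4599} - - \frac{407}{1066} = \frac{1}{4599} + \frac{407}{1066} = \frac{1872859}{4902534}$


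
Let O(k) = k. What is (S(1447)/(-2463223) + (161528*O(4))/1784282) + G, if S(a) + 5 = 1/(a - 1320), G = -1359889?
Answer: -379528414227337662659/279087863266261 ≈ -1.3599e+6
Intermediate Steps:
S(a) = -5 + 1/(-1320 + a) (S(a) = -5 + 1/(a - 1320) = -5 + 1/(-1320 + a))
(S(1447)/(-2463223) + (161528*O(4))/1784282) + G = (((6601 - 5*1447)/(-1320 + 1447))/(-2463223) + (161528*4)/1784282) - 1359889 = (((6601 - 7235)/127)*(-1/2463223) + 646112*(1/1784282)) - 1359889 = (((1/127)*(-634))*(-1/2463223) + 323056/892141) - 1359889 = (-634/127*(-1/2463223) + 323056/892141) - 1359889 = (634/312829321 + 323056/892141) - 1359889 = 101061954742370/279087863266261 - 1359889 = -379528414227337662659/279087863266261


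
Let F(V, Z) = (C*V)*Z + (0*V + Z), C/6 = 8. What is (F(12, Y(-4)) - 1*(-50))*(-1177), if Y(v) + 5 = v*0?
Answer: 3336795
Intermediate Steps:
C = 48 (C = 6*8 = 48)
Y(v) = -5 (Y(v) = -5 + v*0 = -5 + 0 = -5)
F(V, Z) = Z + 48*V*Z (F(V, Z) = (48*V)*Z + (0*V + Z) = 48*V*Z + (0 + Z) = 48*V*Z + Z = Z + 48*V*Z)
(F(12, Y(-4)) - 1*(-50))*(-1177) = (-5*(1 + 48*12) - 1*(-50))*(-1177) = (-5*(1 + 576) + 50)*(-1177) = (-5*577 + 50)*(-1177) = (-2885 + 50)*(-1177) = -2835*(-1177) = 3336795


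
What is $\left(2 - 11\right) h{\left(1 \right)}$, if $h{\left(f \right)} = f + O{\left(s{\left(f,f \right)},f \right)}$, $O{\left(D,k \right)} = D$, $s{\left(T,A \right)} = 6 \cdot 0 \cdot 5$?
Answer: $-9$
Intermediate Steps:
$s{\left(T,A \right)} = 0$ ($s{\left(T,A \right)} = 0 \cdot 5 = 0$)
$h{\left(f \right)} = f$ ($h{\left(f \right)} = f + 0 = f$)
$\left(2 - 11\right) h{\left(1 \right)} = \left(2 - 11\right) 1 = \left(-9\right) 1 = -9$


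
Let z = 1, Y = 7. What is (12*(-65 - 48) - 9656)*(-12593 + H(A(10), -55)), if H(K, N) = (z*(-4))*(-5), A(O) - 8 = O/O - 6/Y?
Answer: 138453876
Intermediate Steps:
A(O) = 57/7 (A(O) = 8 + (O/O - 6/7) = 8 + (1 - 6*⅐) = 8 + (1 - 6/7) = 8 + ⅐ = 57/7)
H(K, N) = 20 (H(K, N) = (1*(-4))*(-5) = -4*(-5) = 20)
(12*(-65 - 48) - 9656)*(-12593 + H(A(10), -55)) = (12*(-65 - 48) - 9656)*(-12593 + 20) = (12*(-113) - 9656)*(-12573) = (-1356 - 9656)*(-12573) = -11012*(-12573) = 138453876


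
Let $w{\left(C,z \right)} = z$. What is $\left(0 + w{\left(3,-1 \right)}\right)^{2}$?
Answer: $1$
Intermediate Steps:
$\left(0 + w{\left(3,-1 \right)}\right)^{2} = \left(0 - 1\right)^{2} = \left(-1\right)^{2} = 1$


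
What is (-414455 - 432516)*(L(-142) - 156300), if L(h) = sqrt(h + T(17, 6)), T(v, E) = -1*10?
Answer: 132381567300 - 1693942*I*sqrt(38) ≈ 1.3238e+11 - 1.0442e+7*I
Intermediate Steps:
T(v, E) = -10
L(h) = sqrt(-10 + h) (L(h) = sqrt(h - 10) = sqrt(-10 + h))
(-414455 - 432516)*(L(-142) - 156300) = (-414455 - 432516)*(sqrt(-10 - 142) - 156300) = -846971*(sqrt(-152) - 156300) = -846971*(2*I*sqrt(38) - 156300) = -846971*(-156300 + 2*I*sqrt(38)) = 132381567300 - 1693942*I*sqrt(38)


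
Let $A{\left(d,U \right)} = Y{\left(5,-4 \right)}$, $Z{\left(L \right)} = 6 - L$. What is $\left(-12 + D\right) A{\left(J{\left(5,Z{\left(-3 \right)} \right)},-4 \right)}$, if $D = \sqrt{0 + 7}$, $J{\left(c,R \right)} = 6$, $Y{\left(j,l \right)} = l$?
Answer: $48 - 4 \sqrt{7} \approx 37.417$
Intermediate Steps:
$D = \sqrt{7} \approx 2.6458$
$A{\left(d,U \right)} = -4$
$\left(-12 + D\right) A{\left(J{\left(5,Z{\left(-3 \right)} \right)},-4 \right)} = \left(-12 + \sqrt{7}\right) \left(-4\right) = 48 - 4 \sqrt{7}$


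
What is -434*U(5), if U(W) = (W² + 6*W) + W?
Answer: -26040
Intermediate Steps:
U(W) = W² + 7*W
-434*U(5) = -2170*(7 + 5) = -2170*12 = -434*60 = -26040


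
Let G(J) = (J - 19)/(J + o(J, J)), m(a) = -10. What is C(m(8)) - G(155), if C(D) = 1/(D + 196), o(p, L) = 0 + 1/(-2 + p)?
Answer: -961643/1102794 ≈ -0.87201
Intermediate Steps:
o(p, L) = 1/(-2 + p)
G(J) = (-19 + J)/(J + 1/(-2 + J)) (G(J) = (J - 19)/(J + 1/(-2 + J)) = (-19 + J)/(J + 1/(-2 + J)))
C(D) = 1/(196 + D)
C(m(8)) - G(155) = 1/(196 - 10) - (-19 + 155)*(-2 + 155)/(1 + 155*(-2 + 155)) = 1/186 - 136*153/(1 + 155*153) = 1/186 - 136*153/(1 + 23715) = 1/186 - 136*153/23716 = 1/186 - 1*5202/5929 = 1/186 - 5202/5929 = -961643/1102794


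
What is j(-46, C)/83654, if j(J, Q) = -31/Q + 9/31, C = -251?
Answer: 1610/325455887 ≈ 4.9469e-6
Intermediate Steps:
j(J, Q) = 9/31 - 31/Q (j(J, Q) = -31/Q + 9*(1/31) = -31/Q + 9/31 = 9/31 - 31/Q)
j(-46, C)/83654 = (9/31 - 31/(-251))/83654 = (9/31 - 31*(-1/251))*(1/83654) = (9/31 + 31/251)*(1/83654) = (3220/7781)*(1/83654) = 1610/325455887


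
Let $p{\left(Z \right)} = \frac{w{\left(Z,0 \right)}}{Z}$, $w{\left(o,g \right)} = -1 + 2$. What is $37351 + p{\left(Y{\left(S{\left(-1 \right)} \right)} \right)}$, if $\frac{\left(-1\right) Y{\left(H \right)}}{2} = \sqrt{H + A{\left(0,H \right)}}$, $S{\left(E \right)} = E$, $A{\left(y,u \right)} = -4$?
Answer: $37351 + \frac{i \sqrt{5}}{10} \approx 37351.0 + 0.22361 i$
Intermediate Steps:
$Y{\left(H \right)} = - 2 \sqrt{-4 + H}$ ($Y{\left(H \right)} = - 2 \sqrt{H - 4} = - 2 \sqrt{-4 + H}$)
$w{\left(o,g \right)} = 1$
$p{\left(Z \right)} = \frac{1}{Z}$ ($p{\left(Z \right)} = 1 \frac{1}{Z} = \frac{1}{Z}$)
$37351 + p{\left(Y{\left(S{\left(-1 \right)} \right)} \right)} = 37351 + \frac{1}{\left(-2\right) \sqrt{-4 - 1}} = 37351 + \frac{1}{\left(-2\right) \sqrt{-5}} = 37351 + \frac{1}{\left(-2\right) i \sqrt{5}} = 37351 + \frac{i \sqrt{5}}{10}$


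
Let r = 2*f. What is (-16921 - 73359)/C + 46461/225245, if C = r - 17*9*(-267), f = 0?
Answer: -18437140289/9201483495 ≈ -2.0037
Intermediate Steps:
r = 0 (r = 2*0 = 0)
C = 40851 (C = 0 - 17*9*(-267) = 0 - 153*(-267) = 0 + 40851 = 40851)
(-16921 - 73359)/C + 46461/225245 = (-16921 - 73359)/40851 + 46461/225245 = -90280*1/40851 + 46461*(1/225245) = -90280/40851 + 46461/225245 = -18437140289/9201483495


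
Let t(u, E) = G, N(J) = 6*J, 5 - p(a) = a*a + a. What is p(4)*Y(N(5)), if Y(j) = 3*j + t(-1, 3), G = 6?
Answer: -1440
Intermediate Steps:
p(a) = 5 - a - a**2 (p(a) = 5 - (a*a + a) = 5 - (a**2 + a) = 5 - (a + a**2) = 5 + (-a - a**2) = 5 - a - a**2)
t(u, E) = 6
Y(j) = 6 + 3*j (Y(j) = 3*j + 6 = 6 + 3*j)
p(4)*Y(N(5)) = (5 - 1*4 - 1*4**2)*(6 + 3*(6*5)) = (5 - 4 - 1*16)*(6 + 3*30) = (5 - 4 - 16)*(6 + 90) = -15*96 = -1440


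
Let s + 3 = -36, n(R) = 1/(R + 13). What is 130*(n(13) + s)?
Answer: -5065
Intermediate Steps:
n(R) = 1/(13 + R)
s = -39 (s = -3 - 36 = -39)
130*(n(13) + s) = 130*(1/(13 + 13) - 39) = 130*(1/26 - 39) = 130*(-1013/26) = -5065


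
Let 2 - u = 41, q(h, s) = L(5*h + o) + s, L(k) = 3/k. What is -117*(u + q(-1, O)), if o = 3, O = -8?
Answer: 11349/2 ≈ 5674.5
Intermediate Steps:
q(h, s) = s + 3/(3 + 5*h) (q(h, s) = 3/(5*h + 3) + s = 3/(3 + 5*h) + s = s + 3/(3 + 5*h))
u = -39 (u = 2 - 1*41 = 2 - 41 = -39)
-117*(u + q(-1, O)) = -117*(-39 + (-8 + 3/(3 + 5*(-1)))) = -117*(-39 + (-8 + 3/(3 - 5))) = -117*(-39 + (-8 + 3/(-2))) = -117*(-39 + (-8 + 3*(-1/2))) = -117*(-39 + (-8 - 3/2)) = -117*(-39 - 19/2) = -117*(-97/2) = 11349/2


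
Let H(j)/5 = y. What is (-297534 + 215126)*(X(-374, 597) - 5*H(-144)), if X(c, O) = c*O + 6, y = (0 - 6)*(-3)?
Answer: 18436482576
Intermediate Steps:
y = 18 (y = -6*(-3) = 18)
H(j) = 90 (H(j) = 5*18 = 90)
X(c, O) = 6 + O*c (X(c, O) = O*c + 6 = 6 + O*c)
(-297534 + 215126)*(X(-374, 597) - 5*H(-144)) = (-297534 + 215126)*((6 + 597*(-374)) - 5*90) = -82408*((6 - 223278) - 450) = -82408*(-223272 - 450) = -82408*(-223722) = 18436482576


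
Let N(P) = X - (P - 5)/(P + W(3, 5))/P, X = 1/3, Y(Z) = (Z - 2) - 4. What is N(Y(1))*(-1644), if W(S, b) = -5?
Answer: -4384/5 ≈ -876.80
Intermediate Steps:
Y(Z) = -6 + Z (Y(Z) = (-2 + Z) - 4 = -6 + Z)
X = ⅓ ≈ 0.33333
N(P) = ⅓ - 1/P (N(P) = ⅓ - (P - 5)/(P - 5)/P = ⅓ - (-5 + P)/(-5 + P)/P = ⅓ - 1/P)
N(Y(1))*(-1644) = ((-3 + (-6 + 1))/(3*(-6 + 1)))*(-1644) = ((⅓)*(-3 - 5)/(-5))*(-1644) = ((⅓)*(-⅕)*(-8))*(-1644) = (8/15)*(-1644) = -4384/5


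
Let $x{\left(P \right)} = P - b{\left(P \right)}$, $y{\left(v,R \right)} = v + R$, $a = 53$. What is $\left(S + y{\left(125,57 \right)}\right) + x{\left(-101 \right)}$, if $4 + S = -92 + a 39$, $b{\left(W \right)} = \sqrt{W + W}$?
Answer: $2052 - i \sqrt{202} \approx 2052.0 - 14.213 i$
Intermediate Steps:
$y{\left(v,R \right)} = R + v$
$b{\left(W \right)} = \sqrt{2} \sqrt{W}$ ($b{\left(W \right)} = \sqrt{2 W} = \sqrt{2} \sqrt{W}$)
$x{\left(P \right)} = P - \sqrt{2} \sqrt{P}$
$S = 1971$ ($S = -4 + \left(-92 + 53 \cdot 39\right) = -4 + \left(-92 + 2067\right) = -4 + 1975 = 1971$)
$\left(S + y{\left(125,57 \right)}\right) + x{\left(-101 \right)} = \left(1971 + \left(57 + 125\right)\right) - \left(101 + \sqrt{2} \sqrt{-101}\right) = \left(1971 + 182\right) - \left(101 + \sqrt{2} i \sqrt{101}\right) = 2153 - \left(101 + i \sqrt{202}\right) = 2052 - i \sqrt{202}$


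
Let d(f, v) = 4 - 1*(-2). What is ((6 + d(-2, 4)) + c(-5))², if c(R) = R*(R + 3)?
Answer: 484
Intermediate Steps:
d(f, v) = 6 (d(f, v) = 4 + 2 = 6)
c(R) = R*(3 + R)
((6 + d(-2, 4)) + c(-5))² = ((6 + 6) - 5*(3 - 5))² = (12 - 5*(-2))² = (12 + 10)² = 22² = 484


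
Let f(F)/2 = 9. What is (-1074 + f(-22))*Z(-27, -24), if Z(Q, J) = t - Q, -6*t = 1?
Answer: -28336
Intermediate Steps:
t = -⅙ (t = -⅙*1 = -⅙ ≈ -0.16667)
f(F) = 18 (f(F) = 2*9 = 18)
Z(Q, J) = -⅙ - Q
(-1074 + f(-22))*Z(-27, -24) = (-1074 + 18)*(-⅙ - 1*(-27)) = -1056*(-⅙ + 27) = -1056*161/6 = -28336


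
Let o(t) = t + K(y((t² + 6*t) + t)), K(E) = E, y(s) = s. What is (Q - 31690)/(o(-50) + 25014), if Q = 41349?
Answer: 9659/27114 ≈ 0.35624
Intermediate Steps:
o(t) = t² + 8*t (o(t) = t + ((t² + 6*t) + t) = t + (t² + 7*t) = t² + 8*t)
(Q - 31690)/(o(-50) + 25014) = (41349 - 31690)/(-50*(8 - 50) + 25014) = 9659/(-50*(-42) + 25014) = 9659/(2100 + 25014) = 9659/27114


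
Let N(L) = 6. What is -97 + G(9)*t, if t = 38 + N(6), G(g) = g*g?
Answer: 3467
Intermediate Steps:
G(g) = g²
t = 44 (t = 38 + 6 = 44)
-97 + G(9)*t = -97 + 9²*44 = -97 + 81*44 = -97 + 3564 = 3467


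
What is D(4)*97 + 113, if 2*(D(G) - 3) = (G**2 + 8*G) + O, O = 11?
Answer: 6531/2 ≈ 3265.5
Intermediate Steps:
D(G) = 17/2 + G**2/2 + 4*G (D(G) = 3 + ((G**2 + 8*G) + 11)/2 = 3 + (11 + G**2 + 8*G)/2 = 3 + (11/2 + G**2/2 + 4*G) = 17/2 + G**2/2 + 4*G)
D(4)*97 + 113 = (17/2 + (1/2)*4**2 + 4*4)*97 + 113 = (17/2 + (1/2)*16 + 16)*97 + 113 = (17/2 + 8 + 16)*97 + 113 = (65/2)*97 + 113 = 6305/2 + 113 = 6531/2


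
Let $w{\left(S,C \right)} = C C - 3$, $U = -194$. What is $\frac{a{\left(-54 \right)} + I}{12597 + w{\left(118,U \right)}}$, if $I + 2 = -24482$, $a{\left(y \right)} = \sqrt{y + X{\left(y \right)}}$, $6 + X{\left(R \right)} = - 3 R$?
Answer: $- \frac{12242}{25115} + \frac{\sqrt{102}}{50230} \approx -0.48724$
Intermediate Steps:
$X{\left(R \right)} = -6 - 3 R$
$w{\left(S,C \right)} = -3 + C^{2}$ ($w{\left(S,C \right)} = C^{2} - 3 = -3 + C^{2}$)
$a{\left(y \right)} = \sqrt{-6 - 2 y}$ ($a{\left(y \right)} = \sqrt{y - \left(6 + 3 y\right)} = \sqrt{-6 - 2 y}$)
$I = -24484$ ($I = -2 - 24482 = -24484$)
$\frac{a{\left(-54 \right)} + I}{12597 + w{\left(118,U \right)}} = \frac{\sqrt{-6 - -108} - 24484}{12597 - \left(3 - \left(-194\right)^{2}\right)} = \frac{\sqrt{-6 + 108} - 24484}{12597 + \left(-3 + 37636\right)} = \frac{\sqrt{102} - 24484}{12597 + 37633} = \frac{-24484 + \sqrt{102}}{50230} = \left(-24484 + \sqrt{102}\right) \frac{1}{50230} = - \frac{12242}{25115} + \frac{\sqrt{102}}{50230}$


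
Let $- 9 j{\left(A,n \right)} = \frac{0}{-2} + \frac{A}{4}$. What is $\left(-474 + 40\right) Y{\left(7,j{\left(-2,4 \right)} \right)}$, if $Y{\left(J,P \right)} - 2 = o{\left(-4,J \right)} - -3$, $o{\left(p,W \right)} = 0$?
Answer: $-2170$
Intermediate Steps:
$j{\left(A,n \right)} = - \frac{A}{36}$ ($j{\left(A,n \right)} = - \frac{\frac{0}{-2} + \frac{A}{4}}{9} = - \frac{0 \left(- \frac{1}{2}\right) + A \frac{1}{4}}{9} = - \frac{0 + \frac{A}{4}}{9} = - \frac{\frac{1}{4} A}{9} = - \frac{A}{36}$)
$Y{\left(J,P \right)} = 5$ ($Y{\left(J,P \right)} = 2 + \left(0 - -3\right) = 2 + \left(0 + 3\right) = 2 + 3 = 5$)
$\left(-474 + 40\right) Y{\left(7,j{\left(-2,4 \right)} \right)} = \left(-474 + 40\right) 5 = \left(-434\right) 5 = -2170$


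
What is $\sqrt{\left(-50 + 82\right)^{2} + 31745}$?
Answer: $3 \sqrt{3641} \approx 181.02$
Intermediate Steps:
$\sqrt{\left(-50 + 82\right)^{2} + 31745} = \sqrt{32^{2} + 31745} = \sqrt{1024 + 31745} = \sqrt{32769} = 3 \sqrt{3641}$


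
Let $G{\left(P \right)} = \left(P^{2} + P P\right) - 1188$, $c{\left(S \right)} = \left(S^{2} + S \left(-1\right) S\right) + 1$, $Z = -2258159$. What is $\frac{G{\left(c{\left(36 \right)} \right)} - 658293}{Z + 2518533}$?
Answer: $- \frac{659479}{260374} \approx -2.5328$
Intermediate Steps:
$c{\left(S \right)} = 1$ ($c{\left(S \right)} = \left(S^{2} + - S S\right) + 1 = \left(S^{2} - S^{2}\right) + 1 = 0 + 1 = 1$)
$G{\left(P \right)} = -1188 + 2 P^{2}$ ($G{\left(P \right)} = \left(P^{2} + P^{2}\right) - 1188 = 2 P^{2} - 1188 = -1188 + 2 P^{2}$)
$\frac{G{\left(c{\left(36 \right)} \right)} - 658293}{Z + 2518533} = \frac{\left(-1188 + 2 \cdot 1^{2}\right) - 658293}{-2258159 + 2518533} = \frac{\left(-1188 + 2 \cdot 1\right) - 658293}{260374} = \left(\left(-1188 + 2\right) - 658293\right) \frac{1}{260374} = \left(-1186 - 658293\right) \frac{1}{260374} = \left(-659479\right) \frac{1}{260374} = - \frac{659479}{260374}$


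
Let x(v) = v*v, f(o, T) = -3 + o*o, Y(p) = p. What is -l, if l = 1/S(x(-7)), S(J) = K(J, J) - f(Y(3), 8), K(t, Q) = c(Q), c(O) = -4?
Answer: ⅒ ≈ 0.10000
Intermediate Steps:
K(t, Q) = -4
f(o, T) = -3 + o²
x(v) = v²
S(J) = -10 (S(J) = -4 - (-3 + 3²) = -4 - (-3 + 9) = -4 - 1*6 = -4 - 6 = -10)
l = -⅒ (l = 1/(-10) = -⅒ ≈ -0.10000)
-l = -1*(-⅒) = ⅒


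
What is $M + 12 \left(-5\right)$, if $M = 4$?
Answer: $-56$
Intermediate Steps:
$M + 12 \left(-5\right) = 4 + 12 \left(-5\right) = 4 - 60 = -56$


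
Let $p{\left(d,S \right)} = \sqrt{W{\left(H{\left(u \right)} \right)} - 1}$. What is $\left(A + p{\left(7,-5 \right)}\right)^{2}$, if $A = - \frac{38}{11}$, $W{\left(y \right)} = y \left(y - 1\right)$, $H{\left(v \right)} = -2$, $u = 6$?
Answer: $\frac{2049}{121} - \frac{76 \sqrt{5}}{11} \approx 1.4847$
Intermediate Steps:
$W{\left(y \right)} = y \left(-1 + y\right)$
$p{\left(d,S \right)} = \sqrt{5}$ ($p{\left(d,S \right)} = \sqrt{- 2 \left(-1 - 2\right) - 1} = \sqrt{\left(-2\right) \left(-3\right) - 1} = \sqrt{6 - 1} = \sqrt{5}$)
$A = - \frac{38}{11}$ ($A = \left(-38\right) \frac{1}{11} = - \frac{38}{11} \approx -3.4545$)
$\left(A + p{\left(7,-5 \right)}\right)^{2} = \left(- \frac{38}{11} + \sqrt{5}\right)^{2}$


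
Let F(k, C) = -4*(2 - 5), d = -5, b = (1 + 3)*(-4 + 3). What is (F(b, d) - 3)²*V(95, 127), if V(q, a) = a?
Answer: 10287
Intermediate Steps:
b = -4 (b = 4*(-1) = -4)
F(k, C) = 12 (F(k, C) = -4*(-3) = 12)
(F(b, d) - 3)²*V(95, 127) = (12 - 3)²*127 = 9²*127 = 81*127 = 10287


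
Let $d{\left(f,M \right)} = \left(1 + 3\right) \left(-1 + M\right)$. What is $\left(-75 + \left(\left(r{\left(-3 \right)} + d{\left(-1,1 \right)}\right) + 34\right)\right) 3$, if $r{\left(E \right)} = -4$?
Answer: $-135$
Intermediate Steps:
$d{\left(f,M \right)} = -4 + 4 M$ ($d{\left(f,M \right)} = 4 \left(-1 + M\right) = -4 + 4 M$)
$\left(-75 + \left(\left(r{\left(-3 \right)} + d{\left(-1,1 \right)}\right) + 34\right)\right) 3 = \left(-75 + \left(\left(-4 + \left(-4 + 4 \cdot 1\right)\right) + 34\right)\right) 3 = \left(-75 + \left(\left(-4 + \left(-4 + 4\right)\right) + 34\right)\right) 3 = \left(-75 + \left(\left(-4 + 0\right) + 34\right)\right) 3 = \left(-75 + \left(-4 + 34\right)\right) 3 = \left(-75 + 30\right) 3 = \left(-45\right) 3 = -135$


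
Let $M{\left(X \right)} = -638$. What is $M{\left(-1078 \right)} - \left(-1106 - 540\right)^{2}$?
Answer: $-2709954$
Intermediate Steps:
$M{\left(-1078 \right)} - \left(-1106 - 540\right)^{2} = -638 - \left(-1106 - 540\right)^{2} = -638 - \left(-1646\right)^{2} = -638 - 2709316 = -2709954$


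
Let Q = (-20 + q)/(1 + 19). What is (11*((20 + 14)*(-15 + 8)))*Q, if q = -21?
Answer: 53669/10 ≈ 5366.9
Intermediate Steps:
Q = -41/20 (Q = (-20 - 21)/(1 + 19) = -41/20 ≈ -2.0500)
(11*((20 + 14)*(-15 + 8)))*Q = (11*((20 + 14)*(-15 + 8)))*(-41/20) = (11*(34*(-7)))*(-41/20) = (11*(-238))*(-41/20) = -2618*(-41/20) = 53669/10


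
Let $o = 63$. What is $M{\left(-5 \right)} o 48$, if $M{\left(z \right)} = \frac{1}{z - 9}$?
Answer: $-216$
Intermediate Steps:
$M{\left(z \right)} = \frac{1}{-9 + z}$
$M{\left(-5 \right)} o 48 = \frac{1}{-9 - 5} \cdot 63 \cdot 48 = \frac{1}{-14} \cdot 63 \cdot 48 = \left(- \frac{1}{14}\right) 63 \cdot 48 = \left(- \frac{9}{2}\right) 48 = -216$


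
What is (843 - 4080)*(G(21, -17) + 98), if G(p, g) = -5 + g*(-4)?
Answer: -521157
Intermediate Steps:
G(p, g) = -5 - 4*g
(843 - 4080)*(G(21, -17) + 98) = (843 - 4080)*((-5 - 4*(-17)) + 98) = -3237*((-5 + 68) + 98) = -3237*(63 + 98) = -3237*161 = -521157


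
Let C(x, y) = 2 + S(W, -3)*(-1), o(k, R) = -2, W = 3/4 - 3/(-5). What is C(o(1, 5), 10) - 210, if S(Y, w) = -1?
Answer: -207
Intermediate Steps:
W = 27/20 (W = 3*(¼) - 3*(-⅕) = ¾ + ⅗ = 27/20 ≈ 1.3500)
C(x, y) = 3 (C(x, y) = 2 - 1*(-1) = 2 + 1 = 3)
C(o(1, 5), 10) - 210 = 3 - 210 = -207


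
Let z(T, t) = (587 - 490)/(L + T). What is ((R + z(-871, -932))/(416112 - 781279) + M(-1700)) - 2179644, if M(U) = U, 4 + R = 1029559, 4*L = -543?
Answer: -3207730504609693/1470527509 ≈ -2.1813e+6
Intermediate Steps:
L = -543/4 (L = (¼)*(-543) = -543/4 ≈ -135.75)
R = 1029555 (R = -4 + 1029559 = 1029555)
z(T, t) = 97/(-543/4 + T) (z(T, t) = (587 - 490)/(-543/4 + T) = 97/(-543/4 + T))
((R + z(-871, -932))/(416112 - 781279) + M(-1700)) - 2179644 = ((1029555 + 388/(-543 + 4*(-871)))/(416112 - 781279) - 1700) - 2179644 = ((1029555 + 388/(-543 - 3484))/(-365167) - 1700) - 2179644 = ((1029555 + 388/(-4027))*(-1/365167) - 1700) - 2179644 = ((1029555 + 388*(-1/4027))*(-1/365167) - 1700) - 2179644 = ((1029555 - 388/4027)*(-1/365167) - 1700) - 2179644 = ((4146017597/4027)*(-1/365167) - 1700) - 2179644 = (-4146017597/1470527509 - 1700) - 2179644 = -2504042782897/1470527509 - 2179644 = -3207730504609693/1470527509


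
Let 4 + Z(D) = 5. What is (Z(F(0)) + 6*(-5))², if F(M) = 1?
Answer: 841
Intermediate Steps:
Z(D) = 1 (Z(D) = -4 + 5 = 1)
(Z(F(0)) + 6*(-5))² = (1 + 6*(-5))² = (1 - 30)² = (-29)² = 841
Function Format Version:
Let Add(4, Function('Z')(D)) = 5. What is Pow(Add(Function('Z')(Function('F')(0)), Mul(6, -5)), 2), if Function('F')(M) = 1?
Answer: 841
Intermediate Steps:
Function('Z')(D) = 1 (Function('Z')(D) = Add(-4, 5) = 1)
Pow(Add(Function('Z')(Function('F')(0)), Mul(6, -5)), 2) = Pow(Add(1, Mul(6, -5)), 2) = Pow(Add(1, -30), 2) = Pow(-29, 2) = 841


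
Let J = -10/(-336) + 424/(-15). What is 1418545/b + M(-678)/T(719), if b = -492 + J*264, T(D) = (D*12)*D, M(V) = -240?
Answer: -25666641023655/143781845969 ≈ -178.51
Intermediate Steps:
J = -23719/840 (J = -10*(-1/336) + 424*(-1/15) = 5/168 - 424/15 = -23719/840 ≈ -28.237)
T(D) = 12*D² (T(D) = (12*D)*D = 12*D²)
b = -278129/35 (b = -492 - 23719/840*264 = -492 - 260909/35 = -278129/35 ≈ -7946.5)
1418545/b + M(-678)/T(719) = 1418545/(-278129/35) - 240/(12*719²) = 1418545*(-35/278129) - 240/(12*516961) = -49649075/278129 - 240/6203532 = -49649075/278129 - 240*1/6203532 = -49649075/278129 - 20/516961 = -25666641023655/143781845969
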